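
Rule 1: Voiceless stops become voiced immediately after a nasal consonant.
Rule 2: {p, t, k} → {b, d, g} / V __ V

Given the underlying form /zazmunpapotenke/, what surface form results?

Rule 1 (post-nasal voicing): /p/ is a voiceless stop immediately after the nasal /n/, so it voices to [b]. /k/ is a voiceless stop immediately after the nasal /n/, so it voices to [g]. /zazmunpapotenke/ → zazmunbapotenge.
Rule 2 (intervocalic voicing): /p/ is a voiceless stop between vowels /a/ and /o/, so it voices to [b]. /t/ is a voiceless stop between vowels /o/ and /e/, so it voices to [d]. /zazmunbapotenge/ → zazmunbabodenge.

zazmunbabodenge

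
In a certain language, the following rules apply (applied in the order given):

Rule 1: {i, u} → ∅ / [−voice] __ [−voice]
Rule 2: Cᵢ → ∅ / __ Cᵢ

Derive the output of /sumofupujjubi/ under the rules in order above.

sumofpujubi

Rule 1 (high vowel syncope): /u/ is a high vowel flanked by voiceless consonants /f/ and /p/, so it deletes. /sumofupujjubi/ → sumofpujjubi.
Rule 2 (degemination): /jj/ is a geminate; the first /j/ deletes. /sumofpujjubi/ → sumofpujubi.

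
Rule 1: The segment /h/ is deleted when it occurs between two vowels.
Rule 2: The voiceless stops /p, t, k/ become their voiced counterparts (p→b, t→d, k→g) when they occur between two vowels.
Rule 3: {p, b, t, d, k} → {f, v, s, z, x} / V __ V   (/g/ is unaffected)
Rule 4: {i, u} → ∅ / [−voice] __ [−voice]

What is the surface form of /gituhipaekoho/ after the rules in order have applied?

Rule 1 (intervocalic h-deletion): /h/ occurs between vowels /u/ and /i/, so it deletes. /h/ occurs between vowels /o/ and /o/, so it deletes. /gituhipaekoho/ → gituipaekoo.
Rule 2 (intervocalic voicing): /t/ is a voiceless stop between vowels /i/ and /u/, so it voices to [d]. /p/ is a voiceless stop between vowels /i/ and /a/, so it voices to [b]. /k/ is a voiceless stop between vowels /e/ and /o/, so it voices to [g]. /gituipaekoo/ → giduibaegoo.
Rule 3 (intervocalic spirantization): /d/ is a stop between vowels /i/ and /u/, so it spirantizes to the fricative [z]. /b/ is a stop between vowels /i/ and /a/, so it spirantizes to the fricative [v]. /giduibaegoo/ → gizuivaegoo.
Rule 4 (high vowel syncope): no segment meets the environment; /gizuivaegoo/ is unchanged.

gizuivaegoo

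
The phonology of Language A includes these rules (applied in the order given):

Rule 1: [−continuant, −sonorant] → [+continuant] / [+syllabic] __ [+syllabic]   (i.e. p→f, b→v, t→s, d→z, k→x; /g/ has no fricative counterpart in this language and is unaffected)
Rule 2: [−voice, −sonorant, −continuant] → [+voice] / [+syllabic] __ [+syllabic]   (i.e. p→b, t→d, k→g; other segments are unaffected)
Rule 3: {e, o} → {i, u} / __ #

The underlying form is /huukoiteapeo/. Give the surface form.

huuxoiseafeu

Rule 1 (intervocalic spirantization): /k/ is a stop between vowels /u/ and /o/, so it spirantizes to the fricative [x]. /t/ is a stop between vowels /i/ and /e/, so it spirantizes to the fricative [s]. /p/ is a stop between vowels /a/ and /e/, so it spirantizes to the fricative [f]. /huukoiteapeo/ → huuxoiseafeo.
Rule 2 (intervocalic voicing): no segment meets the environment; /huuxoiseafeo/ is unchanged.
Rule 3 (final vowel raising): /o/ is a mid vowel in word-final position, so it raises to [u]. /huuxoiseafeo/ → huuxoiseafeu.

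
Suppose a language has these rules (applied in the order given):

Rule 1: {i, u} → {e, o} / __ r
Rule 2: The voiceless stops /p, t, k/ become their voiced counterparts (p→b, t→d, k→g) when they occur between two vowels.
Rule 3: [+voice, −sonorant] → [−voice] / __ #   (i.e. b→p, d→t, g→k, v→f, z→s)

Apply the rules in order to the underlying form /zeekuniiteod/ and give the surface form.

Rule 1 (pre-rhotic lowering): no segment meets the environment; /zeekuniiteod/ is unchanged.
Rule 2 (intervocalic voicing): /k/ is a voiceless stop between vowels /e/ and /u/, so it voices to [g]. /t/ is a voiceless stop between vowels /i/ and /e/, so it voices to [d]. /zeekuniiteod/ → zeeguniideod.
Rule 3 (final devoicing): /d/ is a voiced obstruent in word-final position, so it devoices to [t]. /zeeguniideod/ → zeeguniideot.

zeeguniideot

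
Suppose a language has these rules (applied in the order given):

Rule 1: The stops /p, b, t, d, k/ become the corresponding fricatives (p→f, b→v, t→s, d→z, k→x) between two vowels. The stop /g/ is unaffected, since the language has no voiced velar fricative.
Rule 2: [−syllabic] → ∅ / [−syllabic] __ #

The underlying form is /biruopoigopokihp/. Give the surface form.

biruofoigofoxih

Rule 1 (intervocalic spirantization): /p/ is a stop between vowels /o/ and /o/, so it spirantizes to the fricative [f]. /p/ is a stop between vowels /o/ and /o/, so it spirantizes to the fricative [f]. /k/ is a stop between vowels /o/ and /i/, so it spirantizes to the fricative [x]. /biruopoigopokihp/ → biruofoigofoxihp.
Rule 2 (final cluster simplification): /p/ is the second consonant of a word-final cluster /hp/, so it deletes. /biruofoigofoxihp/ → biruofoigofoxih.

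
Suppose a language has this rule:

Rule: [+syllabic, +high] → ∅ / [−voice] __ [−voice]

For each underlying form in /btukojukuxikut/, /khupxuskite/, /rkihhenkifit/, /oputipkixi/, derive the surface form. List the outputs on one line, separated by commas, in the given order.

btkojukxkt, khpxskte, rkhhenkft, optpkxi

/btukojukuxikut/: /u/ is a high vowel flanked by voiceless consonants /t/ and /k/, so it deletes. /u/ is a high vowel flanked by voiceless consonants /k/ and /x/, so it deletes. /i/ is a high vowel flanked by voiceless consonants /x/ and /k/, so it deletes. /u/ is a high vowel flanked by voiceless consonants /k/ and /t/, so it deletes. → [btkojukxkt].
/khupxuskite/: /u/ is a high vowel flanked by voiceless consonants /h/ and /p/, so it deletes. /u/ is a high vowel flanked by voiceless consonants /x/ and /s/, so it deletes. /i/ is a high vowel flanked by voiceless consonants /k/ and /t/, so it deletes. → [khpxskte].
/rkihhenkifit/: /i/ is a high vowel flanked by voiceless consonants /k/ and /h/, so it deletes. /i/ is a high vowel flanked by voiceless consonants /k/ and /f/, so it deletes. /i/ is a high vowel flanked by voiceless consonants /f/ and /t/, so it deletes. → [rkhhenkft].
/oputipkixi/: /u/ is a high vowel flanked by voiceless consonants /p/ and /t/, so it deletes. /i/ is a high vowel flanked by voiceless consonants /t/ and /p/, so it deletes. /i/ is a high vowel flanked by voiceless consonants /k/ and /x/, so it deletes. → [optpkxi].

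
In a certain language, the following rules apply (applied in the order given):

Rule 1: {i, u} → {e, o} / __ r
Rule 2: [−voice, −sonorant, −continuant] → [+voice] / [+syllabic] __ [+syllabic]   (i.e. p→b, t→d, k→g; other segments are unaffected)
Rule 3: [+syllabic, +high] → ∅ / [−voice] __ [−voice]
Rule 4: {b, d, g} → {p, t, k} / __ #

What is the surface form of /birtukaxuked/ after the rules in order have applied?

Rule 1 (pre-rhotic lowering): /i/ is a high vowel immediately before /r/, so it lowers to [e]. /birtukaxuked/ → bertukaxuked.
Rule 2 (intervocalic voicing): /k/ is a voiceless stop between vowels /u/ and /a/, so it voices to [g]. /k/ is a voiceless stop between vowels /u/ and /e/, so it voices to [g]. /bertukaxuked/ → bertugaxuged.
Rule 3 (high vowel syncope): no segment meets the environment; /bertugaxuged/ is unchanged.
Rule 4 (final devoicing): /d/ is a voiced stop in word-final position, so it devoices to [t]. /bertugaxuged/ → bertugaxuget.

bertugaxuget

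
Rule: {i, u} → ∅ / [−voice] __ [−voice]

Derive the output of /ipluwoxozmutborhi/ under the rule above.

No segment of /ipluwoxozmutborhi/ meets the structural description of the rule, so the form surfaces unchanged.

ipluwoxozmutborhi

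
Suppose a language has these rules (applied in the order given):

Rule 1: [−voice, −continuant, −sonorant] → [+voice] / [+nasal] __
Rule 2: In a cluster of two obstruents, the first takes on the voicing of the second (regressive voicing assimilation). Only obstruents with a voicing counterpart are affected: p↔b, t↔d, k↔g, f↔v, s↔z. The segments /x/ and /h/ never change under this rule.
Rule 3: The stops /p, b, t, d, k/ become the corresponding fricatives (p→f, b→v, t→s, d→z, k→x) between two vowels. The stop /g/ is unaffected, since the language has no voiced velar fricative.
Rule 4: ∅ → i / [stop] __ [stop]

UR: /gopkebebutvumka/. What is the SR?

Rule 1 (post-nasal voicing): /k/ is a voiceless stop immediately after the nasal /m/, so it voices to [g]. /gopkebebutvumka/ → gopkebebutvumga.
Rule 2 (regressive voicing assimilation): /t/ precedes the voiced obstruent /v/, so it voices to [d] by assimilation. /gopkebebutvumga/ → gopkebebudvumga.
Rule 3 (intervocalic spirantization): /b/ is a stop between vowels /e/ and /e/, so it spirantizes to the fricative [v]. /b/ is a stop between vowels /e/ and /u/, so it spirantizes to the fricative [v]. /gopkebebudvumga/ → gopkevevudvumga.
Rule 4 (stop-cluster i-epenthesis): /p/ and /k/ form a stop–stop cluster, so [i] is inserted between them. /gopkevevudvumga/ → gopikevevudvumga.

gopikevevudvumga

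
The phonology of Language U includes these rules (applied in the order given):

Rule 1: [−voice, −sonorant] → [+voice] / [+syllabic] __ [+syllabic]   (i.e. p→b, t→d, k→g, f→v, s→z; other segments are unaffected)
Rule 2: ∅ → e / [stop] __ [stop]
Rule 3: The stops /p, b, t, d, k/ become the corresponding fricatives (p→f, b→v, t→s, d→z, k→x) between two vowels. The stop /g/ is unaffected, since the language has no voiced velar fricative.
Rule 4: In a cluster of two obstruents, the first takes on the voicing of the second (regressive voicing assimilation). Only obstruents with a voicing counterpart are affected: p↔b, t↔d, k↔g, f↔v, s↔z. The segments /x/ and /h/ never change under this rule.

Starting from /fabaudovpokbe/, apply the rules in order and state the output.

favauzofpoxeve

Rule 1 (intervocalic voicing): no segment meets the environment; /fabaudovpokbe/ is unchanged.
Rule 2 (stop-cluster e-epenthesis): /k/ and /b/ form a stop–stop cluster, so [e] is inserted between them. /fabaudovpokbe/ → fabaudovpokebe.
Rule 3 (intervocalic spirantization): /b/ is a stop between vowels /a/ and /a/, so it spirantizes to the fricative [v]. /d/ is a stop between vowels /u/ and /o/, so it spirantizes to the fricative [z]. /k/ is a stop between vowels /o/ and /e/, so it spirantizes to the fricative [x]. /b/ is a stop between vowels /e/ and /e/, so it spirantizes to the fricative [v]. /fabaudovpokebe/ → favauzovpoxeve.
Rule 4 (regressive voicing assimilation): /v/ precedes the voiceless obstruent /p/, so it devoices to [f] by assimilation. /favauzovpoxeve/ → favauzofpoxeve.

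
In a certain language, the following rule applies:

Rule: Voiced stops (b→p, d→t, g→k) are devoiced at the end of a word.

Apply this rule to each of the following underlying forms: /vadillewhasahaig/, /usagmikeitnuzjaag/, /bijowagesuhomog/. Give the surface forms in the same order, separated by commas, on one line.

/vadillewhasahaig/: /g/ is a voiced stop in word-final position, so it devoices to [k]. → [vadillewhasahaik].
/usagmikeitnuzjaag/: /g/ is a voiced stop in word-final position, so it devoices to [k]. → [usagmikeitnuzjaak].
/bijowagesuhomog/: /g/ is a voiced stop in word-final position, so it devoices to [k]. → [bijowagesuhomok].

vadillewhasahaik, usagmikeitnuzjaak, bijowagesuhomok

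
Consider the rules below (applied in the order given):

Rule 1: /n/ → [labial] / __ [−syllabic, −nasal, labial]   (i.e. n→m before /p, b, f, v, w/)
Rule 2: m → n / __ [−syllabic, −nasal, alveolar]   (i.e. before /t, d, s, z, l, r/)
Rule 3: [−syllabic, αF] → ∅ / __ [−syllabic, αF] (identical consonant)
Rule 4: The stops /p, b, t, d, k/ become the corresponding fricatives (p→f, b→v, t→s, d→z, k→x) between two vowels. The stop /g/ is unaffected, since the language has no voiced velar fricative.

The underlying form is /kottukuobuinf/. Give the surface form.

kosuxuovuimf

Rule 1 (nasal place assimilation): /n/ precedes the labial consonant /f/, so it assimilates in place to [m]. /kottukuobuinf/ → kottukuobuimf.
Rule 2 (nasal place assimilation): no segment meets the environment; /kottukuobuimf/ is unchanged.
Rule 3 (degemination): /tt/ is a geminate; the first /t/ deletes. /kottukuobuimf/ → kotukuobuimf.
Rule 4 (intervocalic spirantization): /t/ is a stop between vowels /o/ and /u/, so it spirantizes to the fricative [s]. /k/ is a stop between vowels /u/ and /u/, so it spirantizes to the fricative [x]. /b/ is a stop between vowels /o/ and /u/, so it spirantizes to the fricative [v]. /kotukuobuimf/ → kosuxuovuimf.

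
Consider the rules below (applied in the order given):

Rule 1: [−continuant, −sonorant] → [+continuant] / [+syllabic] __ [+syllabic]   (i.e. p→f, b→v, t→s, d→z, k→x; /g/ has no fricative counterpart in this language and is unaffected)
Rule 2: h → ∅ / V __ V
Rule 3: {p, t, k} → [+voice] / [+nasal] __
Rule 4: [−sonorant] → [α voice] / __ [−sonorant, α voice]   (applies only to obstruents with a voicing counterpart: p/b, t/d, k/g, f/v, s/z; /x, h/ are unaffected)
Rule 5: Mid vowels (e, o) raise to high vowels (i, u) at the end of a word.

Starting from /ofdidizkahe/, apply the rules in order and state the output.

Rule 1 (intervocalic spirantization): /d/ is a stop between vowels /i/ and /i/, so it spirantizes to the fricative [z]. /ofdidizkahe/ → ofdizizkahe.
Rule 2 (intervocalic h-deletion): /h/ occurs between vowels /a/ and /e/, so it deletes. /ofdizizkahe/ → ofdizizkae.
Rule 3 (post-nasal voicing): no segment meets the environment; /ofdizizkae/ is unchanged.
Rule 4 (regressive voicing assimilation): /f/ precedes the voiced obstruent /d/, so it voices to [v] by assimilation. /z/ precedes the voiceless obstruent /k/, so it devoices to [s] by assimilation. /ofdizizkae/ → ovdiziskae.
Rule 5 (final vowel raising): /e/ is a mid vowel in word-final position, so it raises to [i]. /ovdiziskae/ → ovdiziskai.

ovdiziskai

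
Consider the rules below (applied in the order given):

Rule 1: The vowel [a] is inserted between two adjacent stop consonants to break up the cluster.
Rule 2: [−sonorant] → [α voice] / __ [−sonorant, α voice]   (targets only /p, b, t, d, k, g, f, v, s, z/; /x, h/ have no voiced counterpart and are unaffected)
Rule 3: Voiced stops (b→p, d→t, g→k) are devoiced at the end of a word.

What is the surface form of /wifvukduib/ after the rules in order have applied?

wivvukaduip

Rule 1 (stop-cluster a-epenthesis): /k/ and /d/ form a stop–stop cluster, so [a] is inserted between them. /wifvukduib/ → wifvukaduib.
Rule 2 (regressive voicing assimilation): /f/ precedes the voiced obstruent /v/, so it voices to [v] by assimilation. /wifvukaduib/ → wivvukaduib.
Rule 3 (final devoicing): /b/ is a voiced stop in word-final position, so it devoices to [p]. /wivvukaduib/ → wivvukaduip.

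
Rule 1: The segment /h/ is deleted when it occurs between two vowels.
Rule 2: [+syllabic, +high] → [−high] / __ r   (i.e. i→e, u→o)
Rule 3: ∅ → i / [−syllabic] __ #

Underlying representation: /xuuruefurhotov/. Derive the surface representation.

xuorueforhotovi

Rule 1 (intervocalic h-deletion): no segment meets the environment; /xuuruefurhotov/ is unchanged.
Rule 2 (pre-rhotic lowering): /u/ is a high vowel immediately before /r/, so it lowers to [o]. /u/ is a high vowel immediately before /r/, so it lowers to [o]. /xuuruefurhotov/ → xuorueforhotov.
Rule 3 (final i-epenthesis): the form ends in the consonant /v/, so [i] is inserted word-finally. /xuorueforhotov/ → xuorueforhotovi.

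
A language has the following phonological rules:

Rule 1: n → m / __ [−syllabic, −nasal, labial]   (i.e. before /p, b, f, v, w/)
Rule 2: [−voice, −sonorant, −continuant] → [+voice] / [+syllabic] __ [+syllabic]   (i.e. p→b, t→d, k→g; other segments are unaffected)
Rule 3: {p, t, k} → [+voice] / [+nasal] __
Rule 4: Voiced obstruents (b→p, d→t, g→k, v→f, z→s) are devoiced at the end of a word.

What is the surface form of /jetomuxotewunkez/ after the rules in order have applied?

Rule 1 (nasal place assimilation): no segment meets the environment; /jetomuxotewunkez/ is unchanged.
Rule 2 (intervocalic voicing): /t/ is a voiceless stop between vowels /e/ and /o/, so it voices to [d]. /t/ is a voiceless stop between vowels /o/ and /e/, so it voices to [d]. /jetomuxotewunkez/ → jedomuxodewunkez.
Rule 3 (post-nasal voicing): /k/ is a voiceless stop immediately after the nasal /n/, so it voices to [g]. /jedomuxodewunkez/ → jedomuxodewungez.
Rule 4 (final devoicing): /z/ is a voiced obstruent in word-final position, so it devoices to [s]. /jedomuxodewungez/ → jedomuxodewunges.

jedomuxodewunges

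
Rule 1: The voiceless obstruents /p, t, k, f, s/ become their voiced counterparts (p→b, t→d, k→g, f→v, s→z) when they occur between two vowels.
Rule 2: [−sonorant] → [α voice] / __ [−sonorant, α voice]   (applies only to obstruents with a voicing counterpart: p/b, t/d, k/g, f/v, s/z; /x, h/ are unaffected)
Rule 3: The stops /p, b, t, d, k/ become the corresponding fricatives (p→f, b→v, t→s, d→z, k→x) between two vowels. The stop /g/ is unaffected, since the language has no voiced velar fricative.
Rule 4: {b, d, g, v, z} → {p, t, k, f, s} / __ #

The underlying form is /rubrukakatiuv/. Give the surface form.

rubrugagaziuf

Rule 1 (intervocalic voicing): /k/ is a voiceless obstruent between vowels /u/ and /a/, so it voices to [g]. /k/ is a voiceless obstruent between vowels /a/ and /a/, so it voices to [g]. /t/ is a voiceless obstruent between vowels /a/ and /i/, so it voices to [d]. /rubrukakatiuv/ → rubrugagadiuv.
Rule 2 (regressive voicing assimilation): no segment meets the environment; /rubrugagadiuv/ is unchanged.
Rule 3 (intervocalic spirantization): /d/ is a stop between vowels /a/ and /i/, so it spirantizes to the fricative [z]. /rubrugagadiuv/ → rubrugagaziuv.
Rule 4 (final devoicing): /v/ is a voiced obstruent in word-final position, so it devoices to [f]. /rubrugagaziuv/ → rubrugagaziuf.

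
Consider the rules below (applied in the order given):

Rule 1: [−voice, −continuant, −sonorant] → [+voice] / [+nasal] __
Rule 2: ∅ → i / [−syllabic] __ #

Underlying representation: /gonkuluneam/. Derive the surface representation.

Rule 1 (post-nasal voicing): /k/ is a voiceless stop immediately after the nasal /n/, so it voices to [g]. /gonkuluneam/ → gonguluneam.
Rule 2 (final i-epenthesis): the form ends in the consonant /m/, so [i] is inserted word-finally. /gonguluneam/ → gonguluneami.

gonguluneami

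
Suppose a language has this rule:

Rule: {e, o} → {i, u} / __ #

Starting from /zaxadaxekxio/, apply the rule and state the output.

zaxadaxekxiu

/o/ is a mid vowel in word-final position, so it raises to [u].
Surface form: [zaxadaxekxiu].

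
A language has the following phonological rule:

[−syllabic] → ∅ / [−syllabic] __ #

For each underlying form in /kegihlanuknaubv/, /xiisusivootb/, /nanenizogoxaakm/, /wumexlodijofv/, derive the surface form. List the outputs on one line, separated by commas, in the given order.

kegihlanuknaub, xiisusivoot, nanenizogoxaak, wumexlodijof

/kegihlanuknaubv/: /v/ is the second consonant of a word-final cluster /bv/, so it deletes. → [kegihlanuknaub].
/xiisusivootb/: /b/ is the second consonant of a word-final cluster /tb/, so it deletes. → [xiisusivoot].
/nanenizogoxaakm/: /m/ is the second consonant of a word-final cluster /km/, so it deletes. → [nanenizogoxaak].
/wumexlodijofv/: /v/ is the second consonant of a word-final cluster /fv/, so it deletes. → [wumexlodijof].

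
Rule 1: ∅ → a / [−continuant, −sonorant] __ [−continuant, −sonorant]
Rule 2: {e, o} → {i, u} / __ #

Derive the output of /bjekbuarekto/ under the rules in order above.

bjekabuarekatu

Rule 1 (stop-cluster a-epenthesis): /k/ and /b/ form a stop–stop cluster, so [a] is inserted between them. /k/ and /t/ form a stop–stop cluster, so [a] is inserted between them. /bjekbuarekto/ → bjekabuarekato.
Rule 2 (final vowel raising): /o/ is a mid vowel in word-final position, so it raises to [u]. /bjekabuarekato/ → bjekabuarekatu.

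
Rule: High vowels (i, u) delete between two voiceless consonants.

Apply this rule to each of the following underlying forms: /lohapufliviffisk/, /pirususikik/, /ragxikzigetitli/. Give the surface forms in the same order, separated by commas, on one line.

lohapfliviffsk, pirusskk, ragxkzigettli

/lohapufliviffisk/: /u/ is a high vowel flanked by voiceless consonants /p/ and /f/, so it deletes. /i/ is a high vowel flanked by voiceless consonants /f/ and /s/, so it deletes. → [lohapfliviffsk].
/pirususikik/: /u/ is a high vowel flanked by voiceless consonants /s/ and /s/, so it deletes. /i/ is a high vowel flanked by voiceless consonants /s/ and /k/, so it deletes. /i/ is a high vowel flanked by voiceless consonants /k/ and /k/, so it deletes. → [pirusskk].
/ragxikzigetitli/: /i/ is a high vowel flanked by voiceless consonants /x/ and /k/, so it deletes. /i/ is a high vowel flanked by voiceless consonants /t/ and /t/, so it deletes. → [ragxkzigettli].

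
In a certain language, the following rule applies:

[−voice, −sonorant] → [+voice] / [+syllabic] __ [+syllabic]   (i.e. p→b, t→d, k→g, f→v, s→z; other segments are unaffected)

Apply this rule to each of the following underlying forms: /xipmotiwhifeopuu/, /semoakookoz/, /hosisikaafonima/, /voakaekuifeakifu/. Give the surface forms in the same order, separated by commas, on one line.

/xipmotiwhifeopuu/: /t/ is a voiceless obstruent between vowels /o/ and /i/, so it voices to [d]. /f/ is a voiceless obstruent between vowels /i/ and /e/, so it voices to [v]. /p/ is a voiceless obstruent between vowels /o/ and /u/, so it voices to [b]. → [xipmodiwhiveobuu].
/semoakookoz/: /k/ is a voiceless obstruent between vowels /a/ and /o/, so it voices to [g]. /k/ is a voiceless obstruent between vowels /o/ and /o/, so it voices to [g]. → [semoagoogoz].
/hosisikaafonima/: /s/ is a voiceless obstruent between vowels /o/ and /i/, so it voices to [z]. /s/ is a voiceless obstruent between vowels /i/ and /i/, so it voices to [z]. /k/ is a voiceless obstruent between vowels /i/ and /a/, so it voices to [g]. /f/ is a voiceless obstruent between vowels /a/ and /o/, so it voices to [v]. → [hozizigaavonima].
/voakaekuifeakifu/: /k/ is a voiceless obstruent between vowels /a/ and /a/, so it voices to [g]. /k/ is a voiceless obstruent between vowels /e/ and /u/, so it voices to [g]. /f/ is a voiceless obstruent between vowels /i/ and /e/, so it voices to [v]. /k/ is a voiceless obstruent between vowels /a/ and /i/, so it voices to [g]. /f/ is a voiceless obstruent between vowels /i/ and /u/, so it voices to [v]. → [voagaeguiveagivu].

xipmodiwhiveobuu, semoagoogoz, hozizigaavonima, voagaeguiveagivu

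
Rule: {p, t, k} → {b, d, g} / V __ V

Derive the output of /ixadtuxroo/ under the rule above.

No segment of /ixadtuxroo/ meets the structural description of the rule, so the form surfaces unchanged.

ixadtuxroo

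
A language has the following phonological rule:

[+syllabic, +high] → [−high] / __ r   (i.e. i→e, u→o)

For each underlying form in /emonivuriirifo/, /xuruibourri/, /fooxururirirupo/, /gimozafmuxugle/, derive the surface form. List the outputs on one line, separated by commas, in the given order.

/emonivuriirifo/: /u/ is a high vowel immediately before /r/, so it lowers to [o]. /i/ is a high vowel immediately before /r/, so it lowers to [e]. → [emonivorierifo].
/xuruibourri/: /u/ is a high vowel immediately before /r/, so it lowers to [o]. /u/ is a high vowel immediately before /r/, so it lowers to [o]. → [xoruiboorri].
/fooxururirirupo/: /u/ is a high vowel immediately before /r/, so it lowers to [o]. /u/ is a high vowel immediately before /r/, so it lowers to [o]. /i/ is a high vowel immediately before /r/, so it lowers to [e]. /i/ is a high vowel immediately before /r/, so it lowers to [e]. → [fooxororererupo].
/gimozafmuxugle/: the rule's environment is not met; surfaces unchanged as [gimozafmuxugle].

emonivorierifo, xoruiboorri, fooxororererupo, gimozafmuxugle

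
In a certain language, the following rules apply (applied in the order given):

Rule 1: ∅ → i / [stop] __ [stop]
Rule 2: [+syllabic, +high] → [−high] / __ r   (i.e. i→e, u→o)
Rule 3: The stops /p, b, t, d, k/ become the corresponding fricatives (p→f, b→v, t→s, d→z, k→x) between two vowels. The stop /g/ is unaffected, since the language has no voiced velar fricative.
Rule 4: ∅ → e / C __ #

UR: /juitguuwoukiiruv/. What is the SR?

juisiguuwouxieruve

Rule 1 (stop-cluster i-epenthesis): /t/ and /g/ form a stop–stop cluster, so [i] is inserted between them. /juitguuwoukiiruv/ → juitiguuwoukiiruv.
Rule 2 (pre-rhotic lowering): /i/ is a high vowel immediately before /r/, so it lowers to [e]. /juitiguuwoukiiruv/ → juitiguuwoukieruv.
Rule 3 (intervocalic spirantization): /t/ is a stop between vowels /i/ and /i/, so it spirantizes to the fricative [s]. /k/ is a stop between vowels /u/ and /i/, so it spirantizes to the fricative [x]. /juitiguuwoukieruv/ → juisiguuwouxieruv.
Rule 4 (final e-epenthesis): the form ends in the consonant /v/, so [e] is inserted word-finally. /juisiguuwouxieruv/ → juisiguuwouxieruve.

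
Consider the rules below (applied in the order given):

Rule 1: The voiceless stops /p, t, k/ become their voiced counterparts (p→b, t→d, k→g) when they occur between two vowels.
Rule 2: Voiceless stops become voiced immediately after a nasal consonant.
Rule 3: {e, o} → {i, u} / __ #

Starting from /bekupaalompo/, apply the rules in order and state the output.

begubaalombu

Rule 1 (intervocalic voicing): /k/ is a voiceless stop between vowels /e/ and /u/, so it voices to [g]. /p/ is a voiceless stop between vowels /u/ and /a/, so it voices to [b]. /bekupaalompo/ → begubaalompo.
Rule 2 (post-nasal voicing): /p/ is a voiceless stop immediately after the nasal /m/, so it voices to [b]. /begubaalompo/ → begubaalombo.
Rule 3 (final vowel raising): /o/ is a mid vowel in word-final position, so it raises to [u]. /begubaalombo/ → begubaalombu.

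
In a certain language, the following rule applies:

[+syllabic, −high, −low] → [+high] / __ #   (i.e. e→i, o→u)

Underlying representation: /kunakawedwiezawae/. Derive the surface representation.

kunakawedwiezawai

Scanning /kunakawedwiezawae/: /e/ at position 8 is not in the conditioning environment; /e/ at position 12 is not in the conditioning environment; /e/ is a mid vowel in word-final position, so it raises to [i].
Result: [kunakawedwiezawai].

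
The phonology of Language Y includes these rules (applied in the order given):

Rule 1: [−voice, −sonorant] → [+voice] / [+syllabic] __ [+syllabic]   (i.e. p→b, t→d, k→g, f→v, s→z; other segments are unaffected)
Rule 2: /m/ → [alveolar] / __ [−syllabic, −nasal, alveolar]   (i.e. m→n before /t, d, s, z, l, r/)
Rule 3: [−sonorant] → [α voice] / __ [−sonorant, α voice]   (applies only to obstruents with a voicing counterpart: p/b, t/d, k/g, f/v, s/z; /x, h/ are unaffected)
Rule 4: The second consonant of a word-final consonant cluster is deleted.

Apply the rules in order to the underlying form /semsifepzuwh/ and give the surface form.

Rule 1 (intervocalic voicing): /f/ is a voiceless obstruent between vowels /i/ and /e/, so it voices to [v]. /semsifepzuwh/ → semsivepzuwh.
Rule 2 (nasal place assimilation): /m/ precedes the alveolar consonant /s/, so it assimilates in place to [n]. /semsivepzuwh/ → sensivepzuwh.
Rule 3 (regressive voicing assimilation): /p/ precedes the voiced obstruent /z/, so it voices to [b] by assimilation. /sensivepzuwh/ → sensivebzuwh.
Rule 4 (final cluster simplification): /h/ is the second consonant of a word-final cluster /wh/, so it deletes. /sensivebzuwh/ → sensivebzuw.

sensivebzuw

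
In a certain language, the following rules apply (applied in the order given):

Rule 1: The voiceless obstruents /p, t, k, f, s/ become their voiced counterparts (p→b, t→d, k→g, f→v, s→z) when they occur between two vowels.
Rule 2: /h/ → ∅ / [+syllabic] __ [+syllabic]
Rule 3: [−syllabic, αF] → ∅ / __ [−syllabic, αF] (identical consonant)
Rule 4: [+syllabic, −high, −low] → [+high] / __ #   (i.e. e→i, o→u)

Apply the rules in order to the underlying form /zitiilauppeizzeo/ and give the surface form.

zidiilaupeizeu

Rule 1 (intervocalic voicing): /t/ is a voiceless obstruent between vowels /i/ and /i/, so it voices to [d]. /zitiilauppeizzeo/ → zidiilauppeizzeo.
Rule 2 (intervocalic h-deletion): no segment meets the environment; /zidiilauppeizzeo/ is unchanged.
Rule 3 (degemination): /pp/ is a geminate; the first /p/ deletes. /zz/ is a geminate; the first /z/ deletes. /zidiilauppeizzeo/ → zidiilaupeizeo.
Rule 4 (final vowel raising): /o/ is a mid vowel in word-final position, so it raises to [u]. /zidiilaupeizeo/ → zidiilaupeizeu.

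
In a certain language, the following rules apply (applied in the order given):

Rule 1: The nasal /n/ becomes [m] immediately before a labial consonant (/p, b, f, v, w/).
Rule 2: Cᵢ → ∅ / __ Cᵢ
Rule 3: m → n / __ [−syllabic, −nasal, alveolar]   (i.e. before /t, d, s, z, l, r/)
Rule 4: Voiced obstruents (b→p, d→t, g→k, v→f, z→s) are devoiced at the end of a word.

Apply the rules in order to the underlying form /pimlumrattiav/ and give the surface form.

Rule 1 (nasal place assimilation): no segment meets the environment; /pimlumrattiav/ is unchanged.
Rule 2 (degemination): /tt/ is a geminate; the first /t/ deletes. /pimlumrattiav/ → pimlumratiav.
Rule 3 (nasal place assimilation): /m/ precedes the alveolar consonant /l/, so it assimilates in place to [n]. /m/ precedes the alveolar consonant /r/, so it assimilates in place to [n]. /pimlumratiav/ → pinlunratiav.
Rule 4 (final devoicing): /v/ is a voiced obstruent in word-final position, so it devoices to [f]. /pinlunratiav/ → pinlunratiaf.

pinlunratiaf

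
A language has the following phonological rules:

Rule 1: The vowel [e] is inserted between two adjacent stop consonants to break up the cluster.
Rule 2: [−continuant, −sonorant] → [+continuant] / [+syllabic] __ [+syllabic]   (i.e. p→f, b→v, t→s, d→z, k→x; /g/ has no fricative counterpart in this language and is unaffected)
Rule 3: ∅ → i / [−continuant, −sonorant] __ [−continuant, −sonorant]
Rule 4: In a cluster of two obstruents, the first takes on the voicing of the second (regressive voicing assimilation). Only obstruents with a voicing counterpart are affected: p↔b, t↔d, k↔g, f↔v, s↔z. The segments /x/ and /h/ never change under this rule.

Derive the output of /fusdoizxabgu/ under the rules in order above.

Rule 1 (stop-cluster e-epenthesis): /b/ and /g/ form a stop–stop cluster, so [e] is inserted between them. /fusdoizxabgu/ → fusdoizxabegu.
Rule 2 (intervocalic spirantization): /b/ is a stop between vowels /a/ and /e/, so it spirantizes to the fricative [v]. /fusdoizxabegu/ → fusdoizxavegu.
Rule 3 (stop-cluster i-epenthesis): no segment meets the environment; /fusdoizxavegu/ is unchanged.
Rule 4 (regressive voicing assimilation): /s/ precedes the voiced obstruent /d/, so it voices to [z] by assimilation. /z/ precedes the voiceless obstruent /x/, so it devoices to [s] by assimilation. /fusdoizxavegu/ → fuzdoisxavegu.

fuzdoisxavegu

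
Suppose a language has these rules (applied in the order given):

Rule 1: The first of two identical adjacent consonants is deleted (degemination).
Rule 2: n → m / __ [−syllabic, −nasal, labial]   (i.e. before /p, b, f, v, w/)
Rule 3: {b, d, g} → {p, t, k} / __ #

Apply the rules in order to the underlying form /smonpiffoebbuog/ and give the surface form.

Rule 1 (degemination): /ff/ is a geminate; the first /f/ deletes. /bb/ is a geminate; the first /b/ deletes. /smonpiffoebbuog/ → smonpifoebuog.
Rule 2 (nasal place assimilation): /n/ precedes the labial consonant /p/, so it assimilates in place to [m]. /smonpifoebuog/ → smompifoebuog.
Rule 3 (final devoicing): /g/ is a voiced stop in word-final position, so it devoices to [k]. /smompifoebuog/ → smompifoebuok.

smompifoebuok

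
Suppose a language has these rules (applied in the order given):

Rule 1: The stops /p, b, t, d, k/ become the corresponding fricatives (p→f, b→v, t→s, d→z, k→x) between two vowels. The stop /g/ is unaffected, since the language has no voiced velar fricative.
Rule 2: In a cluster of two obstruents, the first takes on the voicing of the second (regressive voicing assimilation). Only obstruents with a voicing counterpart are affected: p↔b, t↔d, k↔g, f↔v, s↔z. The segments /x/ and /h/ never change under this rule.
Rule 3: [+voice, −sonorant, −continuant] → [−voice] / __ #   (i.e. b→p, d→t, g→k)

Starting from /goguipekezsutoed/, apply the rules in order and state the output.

Rule 1 (intervocalic spirantization): /p/ is a stop between vowels /i/ and /e/, so it spirantizes to the fricative [f]. /k/ is a stop between vowels /e/ and /e/, so it spirantizes to the fricative [x]. /t/ is a stop between vowels /u/ and /o/, so it spirantizes to the fricative [s]. /goguipekezsutoed/ → goguifexezsusoed.
Rule 2 (regressive voicing assimilation): /z/ precedes the voiceless obstruent /s/, so it devoices to [s] by assimilation. /goguifexezsusoed/ → goguifexessusoed.
Rule 3 (final devoicing): /d/ is a voiced stop in word-final position, so it devoices to [t]. /goguifexessusoed/ → goguifexessusoet.

goguifexessusoet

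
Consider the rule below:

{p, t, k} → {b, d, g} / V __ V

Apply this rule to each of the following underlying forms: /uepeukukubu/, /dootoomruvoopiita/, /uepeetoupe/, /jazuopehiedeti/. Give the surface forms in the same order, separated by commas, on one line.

uebeugugubu, doodoomruvoobiida, uebeedoube, jazuobehiededi

/uepeukukubu/: /p/ is a voiceless stop between vowels /e/ and /e/, so it voices to [b]. /k/ is a voiceless stop between vowels /u/ and /u/, so it voices to [g]. /k/ is a voiceless stop between vowels /u/ and /u/, so it voices to [g]. → [uebeugugubu].
/dootoomruvoopiita/: /t/ is a voiceless stop between vowels /o/ and /o/, so it voices to [d]. /p/ is a voiceless stop between vowels /o/ and /i/, so it voices to [b]. /t/ is a voiceless stop between vowels /i/ and /a/, so it voices to [d]. → [doodoomruvoobiida].
/uepeetoupe/: /p/ is a voiceless stop between vowels /e/ and /e/, so it voices to [b]. /t/ is a voiceless stop between vowels /e/ and /o/, so it voices to [d]. /p/ is a voiceless stop between vowels /u/ and /e/, so it voices to [b]. → [uebeedoube].
/jazuopehiedeti/: /p/ is a voiceless stop between vowels /o/ and /e/, so it voices to [b]. /t/ is a voiceless stop between vowels /e/ and /i/, so it voices to [d]. → [jazuobehiededi].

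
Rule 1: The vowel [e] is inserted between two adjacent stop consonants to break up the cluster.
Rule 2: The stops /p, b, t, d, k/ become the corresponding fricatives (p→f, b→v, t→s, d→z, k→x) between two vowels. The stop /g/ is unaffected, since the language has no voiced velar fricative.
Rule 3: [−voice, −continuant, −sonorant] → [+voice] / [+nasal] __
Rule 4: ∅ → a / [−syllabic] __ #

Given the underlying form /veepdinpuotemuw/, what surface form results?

veefezinbuosemuwa

Rule 1 (stop-cluster e-epenthesis): /p/ and /d/ form a stop–stop cluster, so [e] is inserted between them. /veepdinpuotemuw/ → veepedinpuotemuw.
Rule 2 (intervocalic spirantization): /p/ is a stop between vowels /e/ and /e/, so it spirantizes to the fricative [f]. /d/ is a stop between vowels /e/ and /i/, so it spirantizes to the fricative [z]. /t/ is a stop between vowels /o/ and /e/, so it spirantizes to the fricative [s]. /veepedinpuotemuw/ → veefezinpuosemuw.
Rule 3 (post-nasal voicing): /p/ is a voiceless stop immediately after the nasal /n/, so it voices to [b]. /veefezinpuosemuw/ → veefezinbuosemuw.
Rule 4 (final a-epenthesis): the form ends in the consonant /w/, so [a] is inserted word-finally. /veefezinbuosemuw/ → veefezinbuosemuwa.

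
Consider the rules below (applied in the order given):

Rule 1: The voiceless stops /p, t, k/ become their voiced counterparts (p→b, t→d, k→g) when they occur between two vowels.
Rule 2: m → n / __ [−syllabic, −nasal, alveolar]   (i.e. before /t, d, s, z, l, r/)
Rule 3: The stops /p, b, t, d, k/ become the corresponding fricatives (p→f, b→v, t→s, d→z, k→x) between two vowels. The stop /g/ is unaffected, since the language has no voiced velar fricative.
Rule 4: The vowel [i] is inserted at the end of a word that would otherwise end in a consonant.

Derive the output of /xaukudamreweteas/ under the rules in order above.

xauguzanrewezeasi

Rule 1 (intervocalic voicing): /k/ is a voiceless stop between vowels /u/ and /u/, so it voices to [g]. /t/ is a voiceless stop between vowels /e/ and /e/, so it voices to [d]. /xaukudamreweteas/ → xaugudamrewedeas.
Rule 2 (nasal place assimilation): /m/ precedes the alveolar consonant /r/, so it assimilates in place to [n]. /xaugudamrewedeas/ → xaugudanrewedeas.
Rule 3 (intervocalic spirantization): /d/ is a stop between vowels /u/ and /a/, so it spirantizes to the fricative [z]. /d/ is a stop between vowels /e/ and /e/, so it spirantizes to the fricative [z]. /xaugudanrewedeas/ → xauguzanrewezeas.
Rule 4 (final i-epenthesis): the form ends in the consonant /s/, so [i] is inserted word-finally. /xauguzanrewezeas/ → xauguzanrewezeasi.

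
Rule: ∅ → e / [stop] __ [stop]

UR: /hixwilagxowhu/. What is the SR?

hixwilagxowhu

No segment of /hixwilagxowhu/ meets the structural description of the rule, so the form surfaces unchanged.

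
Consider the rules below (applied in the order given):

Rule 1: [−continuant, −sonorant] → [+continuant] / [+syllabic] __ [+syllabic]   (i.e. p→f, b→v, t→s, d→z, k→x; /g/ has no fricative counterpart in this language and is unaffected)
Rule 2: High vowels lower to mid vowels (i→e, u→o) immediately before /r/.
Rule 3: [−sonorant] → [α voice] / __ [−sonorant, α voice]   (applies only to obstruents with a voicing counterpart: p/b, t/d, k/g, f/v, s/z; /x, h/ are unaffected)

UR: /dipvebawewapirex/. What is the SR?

Rule 1 (intervocalic spirantization): /b/ is a stop between vowels /e/ and /a/, so it spirantizes to the fricative [v]. /p/ is a stop between vowels /a/ and /i/, so it spirantizes to the fricative [f]. /dipvebawewapirex/ → dipvevawewafirex.
Rule 2 (pre-rhotic lowering): /i/ is a high vowel immediately before /r/, so it lowers to [e]. /dipvevawewafirex/ → dipvevawewaferex.
Rule 3 (regressive voicing assimilation): /p/ precedes the voiced obstruent /v/, so it voices to [b] by assimilation. /dipvevawewaferex/ → dibvevawewaferex.

dibvevawewaferex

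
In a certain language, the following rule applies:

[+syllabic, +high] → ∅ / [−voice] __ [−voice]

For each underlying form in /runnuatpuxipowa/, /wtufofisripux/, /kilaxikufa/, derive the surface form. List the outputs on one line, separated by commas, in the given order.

runnuatpxpowa, wtfofsripx, kilaxkfa

/runnuatpuxipowa/: /u/ is a high vowel flanked by voiceless consonants /p/ and /x/, so it deletes. /i/ is a high vowel flanked by voiceless consonants /x/ and /p/, so it deletes. → [runnuatpxpowa].
/wtufofisripux/: /u/ is a high vowel flanked by voiceless consonants /t/ and /f/, so it deletes. /i/ is a high vowel flanked by voiceless consonants /f/ and /s/, so it deletes. /u/ is a high vowel flanked by voiceless consonants /p/ and /x/, so it deletes. → [wtfofsripx].
/kilaxikufa/: /i/ is a high vowel flanked by voiceless consonants /x/ and /k/, so it deletes. /u/ is a high vowel flanked by voiceless consonants /k/ and /f/, so it deletes. → [kilaxkfa].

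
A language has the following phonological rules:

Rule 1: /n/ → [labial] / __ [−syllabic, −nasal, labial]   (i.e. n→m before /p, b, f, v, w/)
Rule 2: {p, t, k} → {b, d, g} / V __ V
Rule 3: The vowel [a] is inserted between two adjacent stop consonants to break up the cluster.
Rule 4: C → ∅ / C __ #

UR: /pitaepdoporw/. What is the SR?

Rule 1 (nasal place assimilation): no segment meets the environment; /pitaepdoporw/ is unchanged.
Rule 2 (intervocalic voicing): /t/ is a voiceless stop between vowels /i/ and /a/, so it voices to [d]. /p/ is a voiceless stop between vowels /o/ and /o/, so it voices to [b]. /pitaepdoporw/ → pidaepdoborw.
Rule 3 (stop-cluster a-epenthesis): /p/ and /d/ form a stop–stop cluster, so [a] is inserted between them. /pidaepdoborw/ → pidaepadoborw.
Rule 4 (final cluster simplification): /w/ is the second consonant of a word-final cluster /rw/, so it deletes. /pidaepadoborw/ → pidaepadobor.

pidaepadobor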